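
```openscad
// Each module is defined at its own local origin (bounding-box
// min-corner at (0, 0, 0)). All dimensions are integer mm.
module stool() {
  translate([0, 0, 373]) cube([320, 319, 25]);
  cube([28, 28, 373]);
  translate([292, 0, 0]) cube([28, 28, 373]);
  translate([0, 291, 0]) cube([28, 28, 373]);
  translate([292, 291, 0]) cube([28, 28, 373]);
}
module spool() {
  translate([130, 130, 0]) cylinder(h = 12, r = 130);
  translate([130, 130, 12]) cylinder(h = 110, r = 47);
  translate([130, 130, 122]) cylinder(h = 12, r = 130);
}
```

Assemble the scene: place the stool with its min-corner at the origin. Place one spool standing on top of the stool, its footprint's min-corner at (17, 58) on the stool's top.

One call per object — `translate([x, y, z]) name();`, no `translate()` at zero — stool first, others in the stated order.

stool();
translate([17, 58, 398]) spool();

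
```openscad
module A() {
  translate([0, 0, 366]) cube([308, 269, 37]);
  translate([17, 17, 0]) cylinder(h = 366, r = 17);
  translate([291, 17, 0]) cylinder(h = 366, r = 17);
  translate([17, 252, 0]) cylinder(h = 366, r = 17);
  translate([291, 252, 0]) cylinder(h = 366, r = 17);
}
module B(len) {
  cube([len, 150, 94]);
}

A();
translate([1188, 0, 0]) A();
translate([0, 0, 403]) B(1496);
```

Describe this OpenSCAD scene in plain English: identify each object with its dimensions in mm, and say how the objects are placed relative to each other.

A is a four-legged stool. The seat is a 308×269×37 mm slab whose top surface is at z = 403 mm; four round legs, each 34 mm in diameter, run from the floor (z = 0) to the underside of the seat, each leg's axis is inset half a diameter from the nearest pair of seat edges (so the leg's bounding box is flush with the corner).

B is a rectangular beam 1496 mm long (x), 150 mm deep (y), 94 mm thick (z).

The beam spans the tops of two stools placed 880 mm apart, resting at z = 403 mm.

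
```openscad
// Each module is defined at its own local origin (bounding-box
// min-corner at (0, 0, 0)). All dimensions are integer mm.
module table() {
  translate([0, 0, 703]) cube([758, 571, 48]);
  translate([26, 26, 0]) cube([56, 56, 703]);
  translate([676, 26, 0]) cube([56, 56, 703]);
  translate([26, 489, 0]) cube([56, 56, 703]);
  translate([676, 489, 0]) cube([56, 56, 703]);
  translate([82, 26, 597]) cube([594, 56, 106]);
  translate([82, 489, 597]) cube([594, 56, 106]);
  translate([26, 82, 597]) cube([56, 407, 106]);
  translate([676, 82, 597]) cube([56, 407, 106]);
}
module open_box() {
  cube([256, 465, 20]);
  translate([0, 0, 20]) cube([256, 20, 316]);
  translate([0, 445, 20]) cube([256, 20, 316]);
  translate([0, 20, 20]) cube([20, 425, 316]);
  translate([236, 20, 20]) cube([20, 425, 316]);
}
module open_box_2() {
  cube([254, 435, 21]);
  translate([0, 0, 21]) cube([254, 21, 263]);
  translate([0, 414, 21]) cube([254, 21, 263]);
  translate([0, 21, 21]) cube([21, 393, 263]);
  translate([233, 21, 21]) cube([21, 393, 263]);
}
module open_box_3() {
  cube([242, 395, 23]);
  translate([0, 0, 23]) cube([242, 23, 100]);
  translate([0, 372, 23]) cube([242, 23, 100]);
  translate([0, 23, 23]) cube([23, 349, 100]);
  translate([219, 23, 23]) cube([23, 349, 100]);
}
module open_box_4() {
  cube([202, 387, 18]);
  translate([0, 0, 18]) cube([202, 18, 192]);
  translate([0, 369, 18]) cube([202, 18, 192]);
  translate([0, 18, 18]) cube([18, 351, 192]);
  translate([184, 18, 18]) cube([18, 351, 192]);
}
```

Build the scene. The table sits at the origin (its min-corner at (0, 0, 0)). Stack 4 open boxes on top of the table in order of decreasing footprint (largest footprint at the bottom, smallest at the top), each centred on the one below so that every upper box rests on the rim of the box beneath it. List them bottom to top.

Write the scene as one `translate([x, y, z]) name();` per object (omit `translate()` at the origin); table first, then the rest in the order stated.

table();
translate([251, 53, 751]) open_box();
translate([252, 68, 1087]) open_box_2();
translate([258, 88, 1371]) open_box_3();
translate([278, 92, 1494]) open_box_4();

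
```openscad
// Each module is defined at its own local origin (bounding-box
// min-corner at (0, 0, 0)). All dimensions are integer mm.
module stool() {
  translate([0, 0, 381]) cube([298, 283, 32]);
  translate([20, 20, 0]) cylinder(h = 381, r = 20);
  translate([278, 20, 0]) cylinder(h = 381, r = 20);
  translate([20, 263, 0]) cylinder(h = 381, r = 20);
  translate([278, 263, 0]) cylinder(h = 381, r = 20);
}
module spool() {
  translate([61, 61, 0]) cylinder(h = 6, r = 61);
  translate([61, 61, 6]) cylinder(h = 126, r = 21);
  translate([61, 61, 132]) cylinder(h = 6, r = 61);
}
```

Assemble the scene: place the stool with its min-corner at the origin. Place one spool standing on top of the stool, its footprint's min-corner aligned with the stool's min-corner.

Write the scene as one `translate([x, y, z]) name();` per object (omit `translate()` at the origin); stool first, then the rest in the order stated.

stool();
translate([0, 0, 413]) spool();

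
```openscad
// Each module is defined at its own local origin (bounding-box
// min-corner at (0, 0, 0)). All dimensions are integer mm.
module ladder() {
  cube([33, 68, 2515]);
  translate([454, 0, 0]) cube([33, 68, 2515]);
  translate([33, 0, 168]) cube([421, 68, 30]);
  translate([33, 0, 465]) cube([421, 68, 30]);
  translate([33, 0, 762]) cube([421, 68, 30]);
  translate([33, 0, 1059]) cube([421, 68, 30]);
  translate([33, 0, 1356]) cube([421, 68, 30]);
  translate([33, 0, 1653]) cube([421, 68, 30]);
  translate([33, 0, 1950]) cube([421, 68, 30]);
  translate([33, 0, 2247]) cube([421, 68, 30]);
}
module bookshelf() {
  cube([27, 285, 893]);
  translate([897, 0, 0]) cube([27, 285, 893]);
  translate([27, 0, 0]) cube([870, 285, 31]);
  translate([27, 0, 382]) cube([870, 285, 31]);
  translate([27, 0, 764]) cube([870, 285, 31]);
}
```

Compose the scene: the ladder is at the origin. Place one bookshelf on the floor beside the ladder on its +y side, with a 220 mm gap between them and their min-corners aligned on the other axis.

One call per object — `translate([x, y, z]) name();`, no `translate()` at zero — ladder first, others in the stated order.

ladder();
translate([0, 288, 0]) bookshelf();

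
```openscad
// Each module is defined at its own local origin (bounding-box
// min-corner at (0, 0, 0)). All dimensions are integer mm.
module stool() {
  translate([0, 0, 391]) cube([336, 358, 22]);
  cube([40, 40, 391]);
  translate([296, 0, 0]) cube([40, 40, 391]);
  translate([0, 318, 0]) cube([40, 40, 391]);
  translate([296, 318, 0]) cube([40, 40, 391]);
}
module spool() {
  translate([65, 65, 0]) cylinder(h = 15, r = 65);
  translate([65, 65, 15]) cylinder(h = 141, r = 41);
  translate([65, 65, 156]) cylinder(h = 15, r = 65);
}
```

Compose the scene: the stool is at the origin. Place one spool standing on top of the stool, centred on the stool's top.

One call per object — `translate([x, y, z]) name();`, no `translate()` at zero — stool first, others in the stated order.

stool();
translate([103, 114, 413]) spool();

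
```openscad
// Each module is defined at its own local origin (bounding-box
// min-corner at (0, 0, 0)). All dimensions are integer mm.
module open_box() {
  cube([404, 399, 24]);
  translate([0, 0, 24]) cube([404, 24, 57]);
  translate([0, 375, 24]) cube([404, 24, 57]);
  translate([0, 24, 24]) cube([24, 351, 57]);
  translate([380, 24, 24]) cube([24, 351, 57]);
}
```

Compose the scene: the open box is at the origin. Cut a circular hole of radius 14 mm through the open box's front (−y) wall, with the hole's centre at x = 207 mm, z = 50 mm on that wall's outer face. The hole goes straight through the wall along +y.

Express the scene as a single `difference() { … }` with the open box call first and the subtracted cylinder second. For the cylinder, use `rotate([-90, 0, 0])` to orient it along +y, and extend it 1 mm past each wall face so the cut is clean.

difference() {
  open_box();
  translate([207, -1, 50]) rotate([-90, 0, 0]) cylinder(h = 26, r = 14);
}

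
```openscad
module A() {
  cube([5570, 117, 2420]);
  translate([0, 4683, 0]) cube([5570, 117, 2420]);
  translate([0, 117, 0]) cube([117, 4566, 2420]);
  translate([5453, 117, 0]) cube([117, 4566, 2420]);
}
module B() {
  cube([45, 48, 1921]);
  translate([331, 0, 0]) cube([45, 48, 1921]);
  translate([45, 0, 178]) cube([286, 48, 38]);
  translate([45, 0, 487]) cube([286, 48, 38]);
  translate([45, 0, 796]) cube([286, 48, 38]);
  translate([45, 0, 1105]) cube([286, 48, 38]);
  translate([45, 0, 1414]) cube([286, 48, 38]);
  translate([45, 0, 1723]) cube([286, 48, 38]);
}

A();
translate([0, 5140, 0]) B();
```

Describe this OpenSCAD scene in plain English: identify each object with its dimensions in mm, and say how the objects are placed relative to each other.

A is the wall frame of a small rectangular building: four walls, each 2420 mm tall and 117 mm thick, enclosing a footprint 5570 mm (x) by 4800 mm (y) outside-to-outside, with no floor or roof. The front and back walls (the −y and +y sides) span the full width; the two side walls fit between them.

B is a straight ladder. Two 45×48 mm vertical rails, 1921 mm tall, stand 376 mm apart (outside-to-outside) with their front faces coplanar on the −y side. 6 rungs, each 48 mm deep and 38 mm tall, span between the inner faces of the rails, front faces flush with the rails. The lowest rung's underside is at z = 178 mm and rungs are spaced 309 mm apart (underside to underside).

The ladder is on the floor beside the house frame on its +y side.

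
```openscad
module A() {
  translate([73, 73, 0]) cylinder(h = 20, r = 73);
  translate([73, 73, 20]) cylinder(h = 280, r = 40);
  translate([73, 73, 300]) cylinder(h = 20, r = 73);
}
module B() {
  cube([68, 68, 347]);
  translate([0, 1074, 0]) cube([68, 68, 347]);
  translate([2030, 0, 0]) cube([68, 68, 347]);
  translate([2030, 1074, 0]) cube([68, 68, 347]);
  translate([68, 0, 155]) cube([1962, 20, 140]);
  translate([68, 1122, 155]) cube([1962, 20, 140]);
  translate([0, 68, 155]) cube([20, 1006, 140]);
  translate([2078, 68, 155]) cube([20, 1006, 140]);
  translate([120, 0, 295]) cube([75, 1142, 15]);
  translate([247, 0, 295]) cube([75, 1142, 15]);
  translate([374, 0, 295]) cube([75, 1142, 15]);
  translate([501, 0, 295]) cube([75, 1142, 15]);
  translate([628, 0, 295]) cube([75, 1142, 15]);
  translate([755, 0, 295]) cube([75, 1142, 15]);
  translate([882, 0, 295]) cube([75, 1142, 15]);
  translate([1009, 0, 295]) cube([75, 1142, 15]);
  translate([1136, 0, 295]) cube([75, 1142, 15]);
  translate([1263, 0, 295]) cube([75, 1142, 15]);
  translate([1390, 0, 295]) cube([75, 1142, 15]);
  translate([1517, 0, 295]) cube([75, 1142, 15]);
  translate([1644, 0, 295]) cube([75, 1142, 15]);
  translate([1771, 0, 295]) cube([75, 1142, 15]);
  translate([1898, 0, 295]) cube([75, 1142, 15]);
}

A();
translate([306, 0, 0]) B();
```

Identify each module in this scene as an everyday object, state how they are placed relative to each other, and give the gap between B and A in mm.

A is a spool. B is a bed frame. The bed frame is on the floor beside the spool on its +x side. The gap between the bed frame and the spool is 160 mm.

The bed frame's nearest face is 160 mm from the spool's +x face.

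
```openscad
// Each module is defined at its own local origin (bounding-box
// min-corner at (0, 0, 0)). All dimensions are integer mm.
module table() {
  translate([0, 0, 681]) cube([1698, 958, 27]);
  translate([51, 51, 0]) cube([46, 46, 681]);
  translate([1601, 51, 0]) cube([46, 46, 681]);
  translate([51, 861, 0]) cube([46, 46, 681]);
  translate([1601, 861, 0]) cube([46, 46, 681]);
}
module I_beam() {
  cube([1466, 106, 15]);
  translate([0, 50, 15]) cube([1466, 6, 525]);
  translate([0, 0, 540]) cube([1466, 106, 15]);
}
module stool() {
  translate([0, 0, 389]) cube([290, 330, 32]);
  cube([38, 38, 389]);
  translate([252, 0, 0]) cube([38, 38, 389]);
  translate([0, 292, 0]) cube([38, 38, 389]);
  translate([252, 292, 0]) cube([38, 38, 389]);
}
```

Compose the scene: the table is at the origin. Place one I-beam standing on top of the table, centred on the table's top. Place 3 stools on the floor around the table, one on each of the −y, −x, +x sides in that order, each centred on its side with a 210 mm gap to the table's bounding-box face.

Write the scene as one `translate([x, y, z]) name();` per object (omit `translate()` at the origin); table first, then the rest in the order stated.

table();
translate([116, 426, 708]) I_beam();
translate([704, -540, 0]) stool();
translate([-500, 314, 0]) stool();
translate([1908, 314, 0]) stool();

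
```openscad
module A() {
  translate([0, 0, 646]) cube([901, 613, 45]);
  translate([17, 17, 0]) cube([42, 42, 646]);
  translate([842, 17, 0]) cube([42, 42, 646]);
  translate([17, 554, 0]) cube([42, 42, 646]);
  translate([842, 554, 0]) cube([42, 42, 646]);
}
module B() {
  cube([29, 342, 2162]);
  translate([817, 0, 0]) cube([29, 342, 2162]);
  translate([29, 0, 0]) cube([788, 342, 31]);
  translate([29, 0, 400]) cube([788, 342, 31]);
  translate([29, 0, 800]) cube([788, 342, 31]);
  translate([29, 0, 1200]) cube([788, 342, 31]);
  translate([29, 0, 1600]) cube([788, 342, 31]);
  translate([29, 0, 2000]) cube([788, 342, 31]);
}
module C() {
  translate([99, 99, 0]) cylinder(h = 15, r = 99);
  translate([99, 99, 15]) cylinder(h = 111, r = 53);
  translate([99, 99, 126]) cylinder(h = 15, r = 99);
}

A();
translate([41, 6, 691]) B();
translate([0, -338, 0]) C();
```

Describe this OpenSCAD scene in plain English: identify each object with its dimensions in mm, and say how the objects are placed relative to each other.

A is a rectangular dining table. The top is 901×613×45 mm with its upper surface at z = 691 mm. It stands on four 42×42 mm square legs, each inset 17 mm from the nearest pair of top edges, running from the floor to the underside of the top.

B is an open bookshelf. Two side panels, each 29 mm thick, 342 mm deep and 2162 mm tall, stand 846 mm apart (outside-to-outside). Between them sit 6 shelves, each 31 mm thick and 342 mm deep, spanning the full gap between the sides. The bottom shelf rests on the floor (its underside at z = 0) and the clear gap between one shelf's top and the next shelf's underside is 369 mm.

C is a spool: two coaxial disc flanges of radius 99 mm and thickness 15 mm, joined by a core cylinder of radius 53 mm and height 111 mm. The lower flange rests on z = 0 and the three cylinders share a vertical axis.

The bookshelf is on top of the table. The spool is on the floor beside the table on its −y side.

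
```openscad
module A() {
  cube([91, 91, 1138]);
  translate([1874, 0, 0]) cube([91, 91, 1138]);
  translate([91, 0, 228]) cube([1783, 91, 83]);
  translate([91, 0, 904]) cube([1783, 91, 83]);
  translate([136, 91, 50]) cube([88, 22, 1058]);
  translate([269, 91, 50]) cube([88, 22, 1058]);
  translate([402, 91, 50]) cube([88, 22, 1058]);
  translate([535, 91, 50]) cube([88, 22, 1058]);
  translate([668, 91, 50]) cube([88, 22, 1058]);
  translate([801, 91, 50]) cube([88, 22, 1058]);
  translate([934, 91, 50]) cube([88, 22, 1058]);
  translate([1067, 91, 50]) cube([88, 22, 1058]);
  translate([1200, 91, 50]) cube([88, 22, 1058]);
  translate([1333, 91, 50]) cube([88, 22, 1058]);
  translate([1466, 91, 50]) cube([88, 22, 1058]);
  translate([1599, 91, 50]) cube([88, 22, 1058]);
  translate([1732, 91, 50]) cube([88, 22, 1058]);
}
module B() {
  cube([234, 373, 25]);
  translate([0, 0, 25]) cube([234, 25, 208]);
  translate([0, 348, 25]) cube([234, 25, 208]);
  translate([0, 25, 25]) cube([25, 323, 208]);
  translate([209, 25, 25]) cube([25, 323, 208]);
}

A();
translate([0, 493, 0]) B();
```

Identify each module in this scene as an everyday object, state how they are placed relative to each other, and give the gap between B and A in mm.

The open box's nearest face is 380 mm from the fence section's +y face.

A is a fence section. B is an open box. The open box is on the floor beside the fence section on its +y side. The gap between the open box and the fence section is 380 mm.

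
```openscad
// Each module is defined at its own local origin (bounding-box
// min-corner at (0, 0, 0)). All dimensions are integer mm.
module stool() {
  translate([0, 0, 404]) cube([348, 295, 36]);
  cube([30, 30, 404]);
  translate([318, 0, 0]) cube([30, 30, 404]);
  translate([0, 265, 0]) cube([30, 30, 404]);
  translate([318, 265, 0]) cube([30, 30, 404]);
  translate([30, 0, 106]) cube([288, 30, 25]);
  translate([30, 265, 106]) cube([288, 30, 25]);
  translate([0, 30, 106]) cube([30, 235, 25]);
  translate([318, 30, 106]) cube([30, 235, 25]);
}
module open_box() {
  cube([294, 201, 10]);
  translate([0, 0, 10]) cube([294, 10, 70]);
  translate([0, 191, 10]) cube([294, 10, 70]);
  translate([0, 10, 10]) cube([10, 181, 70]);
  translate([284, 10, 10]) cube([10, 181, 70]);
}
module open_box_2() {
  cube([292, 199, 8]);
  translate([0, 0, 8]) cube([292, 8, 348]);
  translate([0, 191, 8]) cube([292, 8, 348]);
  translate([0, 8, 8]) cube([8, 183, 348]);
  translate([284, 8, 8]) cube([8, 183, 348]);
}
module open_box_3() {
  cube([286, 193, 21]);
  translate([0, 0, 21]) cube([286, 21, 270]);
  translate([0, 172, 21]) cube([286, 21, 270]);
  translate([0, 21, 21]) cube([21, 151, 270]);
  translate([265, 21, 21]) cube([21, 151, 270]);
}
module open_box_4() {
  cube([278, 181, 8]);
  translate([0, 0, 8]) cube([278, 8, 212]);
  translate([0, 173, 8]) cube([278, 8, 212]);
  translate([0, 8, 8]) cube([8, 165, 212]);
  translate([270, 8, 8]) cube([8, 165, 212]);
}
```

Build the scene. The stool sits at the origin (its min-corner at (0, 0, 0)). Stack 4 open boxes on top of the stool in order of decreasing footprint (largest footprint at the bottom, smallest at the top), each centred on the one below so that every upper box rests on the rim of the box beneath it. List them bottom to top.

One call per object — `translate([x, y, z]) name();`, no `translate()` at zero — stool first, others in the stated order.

stool();
translate([27, 47, 440]) open_box();
translate([28, 48, 520]) open_box_2();
translate([31, 51, 876]) open_box_3();
translate([35, 57, 1167]) open_box_4();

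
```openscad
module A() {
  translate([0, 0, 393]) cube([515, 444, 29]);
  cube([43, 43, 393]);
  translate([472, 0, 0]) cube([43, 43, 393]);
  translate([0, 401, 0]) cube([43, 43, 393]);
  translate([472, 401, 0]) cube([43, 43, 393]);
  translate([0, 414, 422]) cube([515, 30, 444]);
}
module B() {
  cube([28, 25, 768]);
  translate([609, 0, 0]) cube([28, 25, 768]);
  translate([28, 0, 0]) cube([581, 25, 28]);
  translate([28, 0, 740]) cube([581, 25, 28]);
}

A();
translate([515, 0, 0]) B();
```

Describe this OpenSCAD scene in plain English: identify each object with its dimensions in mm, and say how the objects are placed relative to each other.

A is a chair: 515×444 mm seat, 29 mm thick, top at z = 422 mm, on four 43 mm square corner legs flush with the seat edges. A 30 mm thick backrest slab spans the full seat width, extending 444 mm above the seat top, its back face flush with the seat's +y edge.

B is a picture frame with a 581×712 mm rectangular opening (x by z) and a uniform 28 mm border on every side. Frame depth is 25 mm along y. It is built from two vertical stiles running the full outside height and two horizontal rails spanning the gap between the stiles.

The picture frame is against the chair's +x side, with their −y faces flush.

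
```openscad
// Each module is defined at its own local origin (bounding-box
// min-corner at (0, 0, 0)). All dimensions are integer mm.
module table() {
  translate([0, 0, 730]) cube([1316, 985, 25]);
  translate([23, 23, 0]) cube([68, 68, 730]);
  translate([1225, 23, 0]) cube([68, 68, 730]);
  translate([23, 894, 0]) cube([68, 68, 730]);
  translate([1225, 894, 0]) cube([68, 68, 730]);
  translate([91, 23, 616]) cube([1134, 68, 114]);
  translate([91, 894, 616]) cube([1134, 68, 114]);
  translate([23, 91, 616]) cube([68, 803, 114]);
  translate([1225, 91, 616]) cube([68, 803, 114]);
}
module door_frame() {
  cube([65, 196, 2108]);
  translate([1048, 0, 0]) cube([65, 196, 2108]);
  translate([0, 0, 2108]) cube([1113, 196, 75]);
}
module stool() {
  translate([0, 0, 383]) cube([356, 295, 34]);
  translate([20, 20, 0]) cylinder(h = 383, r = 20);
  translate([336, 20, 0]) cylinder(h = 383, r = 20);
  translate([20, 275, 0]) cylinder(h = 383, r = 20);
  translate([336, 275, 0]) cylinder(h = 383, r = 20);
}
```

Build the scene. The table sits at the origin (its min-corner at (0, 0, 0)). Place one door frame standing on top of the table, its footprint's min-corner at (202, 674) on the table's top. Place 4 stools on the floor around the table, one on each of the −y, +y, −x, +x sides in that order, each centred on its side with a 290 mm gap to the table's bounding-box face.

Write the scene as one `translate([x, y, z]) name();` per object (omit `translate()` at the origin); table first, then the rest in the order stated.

table();
translate([202, 674, 755]) door_frame();
translate([480, -585, 0]) stool();
translate([480, 1275, 0]) stool();
translate([-646, 345, 0]) stool();
translate([1606, 345, 0]) stool();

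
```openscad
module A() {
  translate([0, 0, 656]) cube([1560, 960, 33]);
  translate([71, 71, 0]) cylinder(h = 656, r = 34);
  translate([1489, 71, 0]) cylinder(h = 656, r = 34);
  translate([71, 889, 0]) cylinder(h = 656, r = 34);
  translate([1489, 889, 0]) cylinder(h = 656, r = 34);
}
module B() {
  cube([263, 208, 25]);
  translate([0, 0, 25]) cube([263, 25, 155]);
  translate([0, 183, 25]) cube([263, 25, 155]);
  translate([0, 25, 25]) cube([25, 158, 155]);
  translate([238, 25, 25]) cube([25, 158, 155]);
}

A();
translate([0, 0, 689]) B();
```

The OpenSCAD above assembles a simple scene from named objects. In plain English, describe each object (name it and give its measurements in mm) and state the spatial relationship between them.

A is a table with a 1560×960 mm rectangular top, 33 mm thick, top surface at z = 689 mm, supported by four round legs of 68 mm diameter, each leg's bounding box inset 37 mm from the nearest pair of top edges, running from the floor.

B is an open-topped rectangular box: outside dimensions 263×208×180 mm, with a uniform wall and base thickness of 25 mm. The base is a full 263×208 slab on the floor; four walls sit on top of the base. The front and back walls (the −y and +y sides) span the full width; the two side walls fit between them.

The open box is on top of the table.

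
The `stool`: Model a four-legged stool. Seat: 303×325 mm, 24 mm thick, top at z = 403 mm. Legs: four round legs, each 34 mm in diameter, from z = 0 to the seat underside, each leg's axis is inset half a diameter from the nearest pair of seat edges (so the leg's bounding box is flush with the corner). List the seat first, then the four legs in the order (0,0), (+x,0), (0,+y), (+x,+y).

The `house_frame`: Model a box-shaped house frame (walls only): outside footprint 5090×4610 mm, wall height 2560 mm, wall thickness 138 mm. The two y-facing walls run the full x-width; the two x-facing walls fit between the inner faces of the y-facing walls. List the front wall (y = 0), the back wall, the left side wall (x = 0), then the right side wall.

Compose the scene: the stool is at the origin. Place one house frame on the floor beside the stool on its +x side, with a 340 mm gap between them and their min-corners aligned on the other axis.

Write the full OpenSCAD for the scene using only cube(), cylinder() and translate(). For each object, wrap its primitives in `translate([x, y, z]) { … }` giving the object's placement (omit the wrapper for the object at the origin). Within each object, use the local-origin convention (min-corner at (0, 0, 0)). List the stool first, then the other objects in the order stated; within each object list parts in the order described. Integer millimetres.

translate([0, 0, 379]) cube([303, 325, 24]);
translate([17, 17, 0]) cylinder(h = 379, r = 17);
translate([286, 17, 0]) cylinder(h = 379, r = 17);
translate([17, 308, 0]) cylinder(h = 379, r = 17);
translate([286, 308, 0]) cylinder(h = 379, r = 17);
translate([643, 0, 0]) {
  cube([5090, 138, 2560]);
  translate([0, 4472, 0]) cube([5090, 138, 2560]);
  translate([0, 138, 0]) cube([138, 4334, 2560]);
  translate([4952, 138, 0]) cube([138, 4334, 2560]);
}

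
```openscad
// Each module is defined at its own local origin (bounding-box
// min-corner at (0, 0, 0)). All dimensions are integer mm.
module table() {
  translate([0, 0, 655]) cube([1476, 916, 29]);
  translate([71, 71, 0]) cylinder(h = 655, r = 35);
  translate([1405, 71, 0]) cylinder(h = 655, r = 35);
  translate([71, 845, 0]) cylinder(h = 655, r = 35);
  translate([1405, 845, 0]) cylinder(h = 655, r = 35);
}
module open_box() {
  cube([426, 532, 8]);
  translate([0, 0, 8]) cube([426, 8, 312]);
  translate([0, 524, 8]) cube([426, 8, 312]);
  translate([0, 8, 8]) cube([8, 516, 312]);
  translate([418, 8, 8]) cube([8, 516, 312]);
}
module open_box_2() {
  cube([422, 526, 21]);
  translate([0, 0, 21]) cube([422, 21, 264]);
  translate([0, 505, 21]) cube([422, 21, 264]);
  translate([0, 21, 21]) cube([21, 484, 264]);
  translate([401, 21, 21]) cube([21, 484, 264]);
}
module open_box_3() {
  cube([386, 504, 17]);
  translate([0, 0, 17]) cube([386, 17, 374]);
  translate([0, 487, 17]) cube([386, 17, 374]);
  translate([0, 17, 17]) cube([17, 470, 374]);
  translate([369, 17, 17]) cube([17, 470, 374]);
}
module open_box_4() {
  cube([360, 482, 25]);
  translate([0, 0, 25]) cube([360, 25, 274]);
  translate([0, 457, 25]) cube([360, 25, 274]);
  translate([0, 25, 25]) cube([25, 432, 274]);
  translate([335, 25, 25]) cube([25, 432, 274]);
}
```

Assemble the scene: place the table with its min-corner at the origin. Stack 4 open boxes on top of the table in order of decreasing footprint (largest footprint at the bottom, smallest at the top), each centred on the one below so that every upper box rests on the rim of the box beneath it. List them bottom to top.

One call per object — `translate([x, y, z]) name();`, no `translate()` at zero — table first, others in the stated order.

table();
translate([525, 192, 684]) open_box();
translate([527, 195, 1004]) open_box_2();
translate([545, 206, 1289]) open_box_3();
translate([558, 217, 1680]) open_box_4();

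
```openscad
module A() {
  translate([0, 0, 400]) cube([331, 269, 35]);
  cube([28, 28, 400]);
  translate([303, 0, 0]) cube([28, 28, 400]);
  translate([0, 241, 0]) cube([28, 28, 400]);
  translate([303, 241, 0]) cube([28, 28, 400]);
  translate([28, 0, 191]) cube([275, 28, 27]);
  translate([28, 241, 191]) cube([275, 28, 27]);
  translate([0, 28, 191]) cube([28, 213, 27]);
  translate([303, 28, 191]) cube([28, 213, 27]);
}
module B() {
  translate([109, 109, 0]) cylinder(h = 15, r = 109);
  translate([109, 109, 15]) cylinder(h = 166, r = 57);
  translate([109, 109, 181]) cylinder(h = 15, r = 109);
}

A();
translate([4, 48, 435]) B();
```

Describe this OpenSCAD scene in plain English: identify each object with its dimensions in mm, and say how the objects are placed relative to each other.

A is a four-legged stool. The seat is a 331×269×35 mm slab whose top surface is at z = 435 mm; four square legs, each 28×28 mm in cross-section, run from the floor (z = 0) to the underside of the seat, each flush with a corner of the seat. Four stretchers, 28 mm wide and 27 mm tall, connect adjacent legs with their undersides at z = 191 mm, each running between the inner faces of the legs it joins and aligned with the legs' outer faces on the other axis.

B is a spool: two coaxial disc flanges of radius 109 mm and thickness 15 mm, joined by a core cylinder of radius 57 mm and height 166 mm. The lower flange rests on z = 0 and the three cylinders share a vertical axis.

The spool is on top of the stool.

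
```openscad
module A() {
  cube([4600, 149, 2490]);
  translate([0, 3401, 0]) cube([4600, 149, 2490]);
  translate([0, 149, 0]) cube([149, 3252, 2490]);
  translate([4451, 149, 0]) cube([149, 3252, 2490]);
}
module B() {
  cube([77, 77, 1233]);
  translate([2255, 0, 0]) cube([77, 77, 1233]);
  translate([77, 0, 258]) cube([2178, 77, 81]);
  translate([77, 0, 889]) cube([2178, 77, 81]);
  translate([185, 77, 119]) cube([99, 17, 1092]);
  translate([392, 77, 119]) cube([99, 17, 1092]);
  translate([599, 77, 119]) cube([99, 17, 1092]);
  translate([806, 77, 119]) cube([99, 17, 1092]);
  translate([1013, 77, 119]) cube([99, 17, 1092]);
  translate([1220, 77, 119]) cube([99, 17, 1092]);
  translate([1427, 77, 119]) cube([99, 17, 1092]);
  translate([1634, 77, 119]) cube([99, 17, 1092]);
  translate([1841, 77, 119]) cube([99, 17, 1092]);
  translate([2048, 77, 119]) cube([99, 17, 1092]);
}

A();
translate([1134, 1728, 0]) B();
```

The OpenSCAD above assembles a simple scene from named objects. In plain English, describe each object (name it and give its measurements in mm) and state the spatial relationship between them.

A is a box-shaped house frame (walls only): outside footprint 4600×3550 mm, wall height 2490 mm, wall thickness 149 mm. The two y-facing walls run the full x-width; the two x-facing walls fit between the inner faces of the y-facing walls.

B is a fence section. Two 77×77 mm posts, 1233 mm tall, stand on the floor with a clear span of 2178 mm between their inner faces. Two horizontal rails of 77×81 mm section span the gap between the posts with their undersides at z = 258 mm and z = 889 mm, flush with the posts' −y face. 10 pickets, each 99 mm wide, 17 mm thick and 1092 mm tall, are fixed to the +y face of the rails with their bottoms at z = 119 mm, evenly spaced across the span with equal gaps (rounded down to the nearest mm) at the −x end and between each pair — any rounding remainder accumulates at the +x end.

The fence section sits inside the house frame, centred.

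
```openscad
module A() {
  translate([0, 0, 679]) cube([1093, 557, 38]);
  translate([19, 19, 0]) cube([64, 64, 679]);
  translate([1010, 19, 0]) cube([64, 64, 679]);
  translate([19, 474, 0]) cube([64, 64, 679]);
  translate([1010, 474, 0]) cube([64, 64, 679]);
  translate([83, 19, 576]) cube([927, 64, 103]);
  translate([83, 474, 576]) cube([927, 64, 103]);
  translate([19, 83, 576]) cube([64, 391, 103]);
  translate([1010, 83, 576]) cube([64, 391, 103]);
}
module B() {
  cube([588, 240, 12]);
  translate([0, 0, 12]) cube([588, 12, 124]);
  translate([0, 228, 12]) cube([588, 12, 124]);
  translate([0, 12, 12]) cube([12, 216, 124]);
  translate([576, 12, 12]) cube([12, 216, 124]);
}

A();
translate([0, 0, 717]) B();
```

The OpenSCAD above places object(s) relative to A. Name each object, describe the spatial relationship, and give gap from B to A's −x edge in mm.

The open box's min-x is at 0; the table's min-x is 0; gap = 0 mm.

A is a table. B is an open box. The open box is on top of the table. The gap from the open box to the table's −x edge is 0 mm.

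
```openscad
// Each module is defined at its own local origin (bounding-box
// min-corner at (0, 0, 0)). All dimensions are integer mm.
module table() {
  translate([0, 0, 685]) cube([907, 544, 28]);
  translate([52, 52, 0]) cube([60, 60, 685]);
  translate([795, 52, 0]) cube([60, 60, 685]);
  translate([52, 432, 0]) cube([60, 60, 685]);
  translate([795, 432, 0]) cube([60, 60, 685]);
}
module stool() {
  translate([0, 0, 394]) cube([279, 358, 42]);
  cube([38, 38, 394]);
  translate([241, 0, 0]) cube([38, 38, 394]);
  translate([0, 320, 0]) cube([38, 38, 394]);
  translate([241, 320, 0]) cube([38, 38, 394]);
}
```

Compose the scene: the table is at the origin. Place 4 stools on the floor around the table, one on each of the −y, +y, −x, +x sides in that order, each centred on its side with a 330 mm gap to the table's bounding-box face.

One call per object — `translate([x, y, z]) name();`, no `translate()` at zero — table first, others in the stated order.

table();
translate([314, -688, 0]) stool();
translate([314, 874, 0]) stool();
translate([-609, 93, 0]) stool();
translate([1237, 93, 0]) stool();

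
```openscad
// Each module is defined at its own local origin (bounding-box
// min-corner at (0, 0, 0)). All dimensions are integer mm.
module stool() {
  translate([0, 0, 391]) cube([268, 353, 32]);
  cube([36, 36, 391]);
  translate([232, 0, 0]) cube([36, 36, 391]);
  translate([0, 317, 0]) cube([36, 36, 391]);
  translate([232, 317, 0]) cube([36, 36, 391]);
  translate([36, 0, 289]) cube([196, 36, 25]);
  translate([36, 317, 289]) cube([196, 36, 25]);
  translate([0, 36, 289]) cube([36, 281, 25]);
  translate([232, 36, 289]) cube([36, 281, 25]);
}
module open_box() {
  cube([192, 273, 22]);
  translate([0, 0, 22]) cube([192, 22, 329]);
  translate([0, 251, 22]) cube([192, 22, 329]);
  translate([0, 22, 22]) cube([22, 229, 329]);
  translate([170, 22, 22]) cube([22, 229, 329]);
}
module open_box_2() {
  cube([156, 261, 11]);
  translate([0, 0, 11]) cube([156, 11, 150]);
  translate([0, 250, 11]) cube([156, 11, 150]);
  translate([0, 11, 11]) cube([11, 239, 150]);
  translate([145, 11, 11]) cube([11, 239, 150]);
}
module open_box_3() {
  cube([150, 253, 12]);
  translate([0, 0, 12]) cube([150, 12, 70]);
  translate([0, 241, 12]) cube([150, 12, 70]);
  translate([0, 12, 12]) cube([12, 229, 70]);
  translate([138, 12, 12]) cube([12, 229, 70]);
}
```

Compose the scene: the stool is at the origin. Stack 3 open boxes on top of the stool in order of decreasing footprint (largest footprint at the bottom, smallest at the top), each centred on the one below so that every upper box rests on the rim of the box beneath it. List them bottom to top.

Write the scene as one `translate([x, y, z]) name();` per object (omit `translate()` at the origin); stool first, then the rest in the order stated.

stool();
translate([38, 40, 423]) open_box();
translate([56, 46, 774]) open_box_2();
translate([59, 50, 935]) open_box_3();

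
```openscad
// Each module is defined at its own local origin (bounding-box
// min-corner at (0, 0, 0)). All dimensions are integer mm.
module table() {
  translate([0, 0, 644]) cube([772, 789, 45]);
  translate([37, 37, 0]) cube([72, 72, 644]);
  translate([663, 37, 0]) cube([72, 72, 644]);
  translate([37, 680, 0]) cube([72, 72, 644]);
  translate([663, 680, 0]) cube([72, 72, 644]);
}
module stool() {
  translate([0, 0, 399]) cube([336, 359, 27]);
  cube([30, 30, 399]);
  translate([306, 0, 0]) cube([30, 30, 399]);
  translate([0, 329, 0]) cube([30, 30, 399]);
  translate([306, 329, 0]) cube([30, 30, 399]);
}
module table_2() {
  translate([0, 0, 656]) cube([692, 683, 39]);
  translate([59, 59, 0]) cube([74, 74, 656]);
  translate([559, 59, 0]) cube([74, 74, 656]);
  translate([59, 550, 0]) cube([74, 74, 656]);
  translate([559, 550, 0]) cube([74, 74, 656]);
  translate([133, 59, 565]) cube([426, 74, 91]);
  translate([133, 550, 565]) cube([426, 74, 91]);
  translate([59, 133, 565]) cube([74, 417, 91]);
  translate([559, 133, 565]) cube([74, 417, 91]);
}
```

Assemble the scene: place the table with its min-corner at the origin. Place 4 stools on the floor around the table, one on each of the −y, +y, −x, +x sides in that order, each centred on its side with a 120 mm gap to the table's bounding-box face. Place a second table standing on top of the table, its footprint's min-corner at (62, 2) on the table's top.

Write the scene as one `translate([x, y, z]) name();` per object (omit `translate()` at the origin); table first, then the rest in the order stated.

table();
translate([218, -479, 0]) stool();
translate([218, 909, 0]) stool();
translate([-456, 215, 0]) stool();
translate([892, 215, 0]) stool();
translate([62, 2, 689]) table_2();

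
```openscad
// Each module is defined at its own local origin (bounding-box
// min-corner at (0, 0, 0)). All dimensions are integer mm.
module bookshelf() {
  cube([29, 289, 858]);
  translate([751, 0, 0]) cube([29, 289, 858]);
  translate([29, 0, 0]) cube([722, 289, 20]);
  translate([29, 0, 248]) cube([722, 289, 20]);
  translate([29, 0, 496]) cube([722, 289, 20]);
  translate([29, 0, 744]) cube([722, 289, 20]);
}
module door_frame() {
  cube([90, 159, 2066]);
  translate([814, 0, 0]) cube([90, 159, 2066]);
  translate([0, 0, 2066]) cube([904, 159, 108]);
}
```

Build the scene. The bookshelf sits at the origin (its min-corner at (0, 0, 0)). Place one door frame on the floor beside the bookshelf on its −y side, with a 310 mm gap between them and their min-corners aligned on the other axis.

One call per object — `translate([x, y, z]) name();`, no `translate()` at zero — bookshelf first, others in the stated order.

bookshelf();
translate([0, -469, 0]) door_frame();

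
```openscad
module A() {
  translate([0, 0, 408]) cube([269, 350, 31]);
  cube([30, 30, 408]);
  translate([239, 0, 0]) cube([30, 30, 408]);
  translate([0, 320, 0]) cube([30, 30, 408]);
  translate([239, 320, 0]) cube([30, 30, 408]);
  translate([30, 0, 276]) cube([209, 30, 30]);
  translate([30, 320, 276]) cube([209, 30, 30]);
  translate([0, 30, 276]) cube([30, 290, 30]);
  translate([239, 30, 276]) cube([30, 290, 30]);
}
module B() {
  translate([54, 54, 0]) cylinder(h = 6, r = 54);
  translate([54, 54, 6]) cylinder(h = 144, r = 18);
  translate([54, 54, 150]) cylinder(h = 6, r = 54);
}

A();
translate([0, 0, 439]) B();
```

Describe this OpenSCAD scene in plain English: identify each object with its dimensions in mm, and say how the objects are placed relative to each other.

A is a four-legged stool. The seat is a 269×350×31 mm slab whose top surface is at z = 439 mm; four square legs, each 30×30 mm in cross-section, run from the floor (z = 0) to the underside of the seat, each flush with a corner of the seat. Four stretchers, 30 mm wide and 30 mm tall, connect adjacent legs with their undersides at z = 276 mm, each running between the inner faces of the legs it joins and aligned with the legs' outer faces on the other axis.

B is a spool: two coaxial disc flanges of radius 54 mm and thickness 6 mm, joined by a core cylinder of radius 18 mm and height 144 mm. The lower flange rests on z = 0 and the three cylinders share a vertical axis.

The spool is on top of the stool.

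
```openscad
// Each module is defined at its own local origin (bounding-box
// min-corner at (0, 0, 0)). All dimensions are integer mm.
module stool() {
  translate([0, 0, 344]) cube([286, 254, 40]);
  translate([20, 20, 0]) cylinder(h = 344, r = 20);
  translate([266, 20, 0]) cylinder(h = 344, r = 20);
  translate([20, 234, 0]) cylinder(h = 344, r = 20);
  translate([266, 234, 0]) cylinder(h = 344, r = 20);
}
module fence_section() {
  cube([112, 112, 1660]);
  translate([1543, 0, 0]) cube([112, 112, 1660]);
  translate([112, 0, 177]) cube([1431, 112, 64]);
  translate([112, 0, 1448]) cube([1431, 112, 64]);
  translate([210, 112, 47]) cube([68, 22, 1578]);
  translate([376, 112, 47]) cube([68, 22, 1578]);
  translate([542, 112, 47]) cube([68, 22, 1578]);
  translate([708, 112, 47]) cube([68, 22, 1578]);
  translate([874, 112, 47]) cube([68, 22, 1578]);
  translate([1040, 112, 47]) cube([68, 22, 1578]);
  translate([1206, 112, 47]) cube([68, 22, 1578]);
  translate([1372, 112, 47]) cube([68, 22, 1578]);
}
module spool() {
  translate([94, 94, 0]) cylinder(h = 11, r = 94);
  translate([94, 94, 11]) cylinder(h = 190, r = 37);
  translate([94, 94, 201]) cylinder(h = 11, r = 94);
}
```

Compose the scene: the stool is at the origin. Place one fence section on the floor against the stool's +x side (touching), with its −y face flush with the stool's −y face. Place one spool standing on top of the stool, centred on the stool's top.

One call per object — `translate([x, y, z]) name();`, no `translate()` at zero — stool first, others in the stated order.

stool();
translate([286, 0, 0]) fence_section();
translate([49, 33, 384]) spool();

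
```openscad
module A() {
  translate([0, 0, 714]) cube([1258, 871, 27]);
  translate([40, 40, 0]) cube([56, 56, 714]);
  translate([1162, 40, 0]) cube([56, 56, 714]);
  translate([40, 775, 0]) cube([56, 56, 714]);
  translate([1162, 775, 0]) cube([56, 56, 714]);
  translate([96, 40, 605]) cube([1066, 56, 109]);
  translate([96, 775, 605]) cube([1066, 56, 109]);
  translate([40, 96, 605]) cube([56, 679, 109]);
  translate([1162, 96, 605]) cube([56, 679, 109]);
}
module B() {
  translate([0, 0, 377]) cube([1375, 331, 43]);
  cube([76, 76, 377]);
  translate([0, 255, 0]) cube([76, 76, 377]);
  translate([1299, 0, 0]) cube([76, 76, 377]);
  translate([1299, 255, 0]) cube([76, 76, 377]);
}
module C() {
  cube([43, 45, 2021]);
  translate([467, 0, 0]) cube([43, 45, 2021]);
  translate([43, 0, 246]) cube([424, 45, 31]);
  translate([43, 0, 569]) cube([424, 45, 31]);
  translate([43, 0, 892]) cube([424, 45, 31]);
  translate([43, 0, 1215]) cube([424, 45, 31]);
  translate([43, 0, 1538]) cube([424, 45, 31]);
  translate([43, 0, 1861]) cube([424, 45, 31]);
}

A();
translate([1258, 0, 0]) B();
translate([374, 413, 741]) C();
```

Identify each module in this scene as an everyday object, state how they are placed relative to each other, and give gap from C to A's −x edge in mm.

A is a table. B is a bench. C is a ladder. The bench is against the table's +x side, with their −y faces flush. The ladder is on top of the table, centred. The gap from the ladder to the table's −x edge is 374 mm.

The ladder's min-x is at 374; the table's min-x is 0; gap = 374 mm.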